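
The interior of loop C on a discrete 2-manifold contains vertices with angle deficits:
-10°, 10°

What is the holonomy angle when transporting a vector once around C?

Holonomy = total enclosed curvature = (-10°) + 10° = 0°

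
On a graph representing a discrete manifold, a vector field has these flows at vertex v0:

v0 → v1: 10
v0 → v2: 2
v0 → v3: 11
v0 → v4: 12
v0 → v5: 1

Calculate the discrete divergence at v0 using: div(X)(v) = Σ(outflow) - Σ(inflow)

Divergence = sum of outgoing flows = 10 + 2 + 11 + 12 + 1 = 36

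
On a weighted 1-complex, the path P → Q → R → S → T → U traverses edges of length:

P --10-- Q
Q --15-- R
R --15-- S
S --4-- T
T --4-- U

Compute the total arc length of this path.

Arc length = 10 + 15 + 15 + 4 + 4 = 48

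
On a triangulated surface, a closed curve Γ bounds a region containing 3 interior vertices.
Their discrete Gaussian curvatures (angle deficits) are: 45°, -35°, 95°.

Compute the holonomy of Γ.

Holonomy = total enclosed curvature = 45° + (-35°) + 95° = 105°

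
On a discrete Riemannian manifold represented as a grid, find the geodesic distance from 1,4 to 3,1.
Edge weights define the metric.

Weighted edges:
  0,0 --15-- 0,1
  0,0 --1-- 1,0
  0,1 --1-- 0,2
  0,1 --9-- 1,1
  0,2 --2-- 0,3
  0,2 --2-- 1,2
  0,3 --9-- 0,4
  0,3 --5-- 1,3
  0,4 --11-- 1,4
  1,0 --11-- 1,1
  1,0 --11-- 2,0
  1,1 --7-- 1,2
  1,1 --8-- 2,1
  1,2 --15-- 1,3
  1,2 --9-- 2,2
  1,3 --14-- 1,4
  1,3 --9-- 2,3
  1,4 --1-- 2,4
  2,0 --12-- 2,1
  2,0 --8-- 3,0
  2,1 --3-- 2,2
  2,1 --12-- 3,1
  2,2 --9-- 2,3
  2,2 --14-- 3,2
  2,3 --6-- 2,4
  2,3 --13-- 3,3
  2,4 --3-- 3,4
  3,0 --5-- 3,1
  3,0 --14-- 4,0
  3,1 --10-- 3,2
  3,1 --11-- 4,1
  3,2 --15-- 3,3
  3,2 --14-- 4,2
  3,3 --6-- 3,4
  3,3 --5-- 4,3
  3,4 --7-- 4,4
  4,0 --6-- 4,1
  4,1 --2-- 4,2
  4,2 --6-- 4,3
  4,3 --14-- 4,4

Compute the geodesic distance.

Shortest path: 1,4 → 2,4 → 2,3 → 2,2 → 2,1 → 3,1, total weight = 31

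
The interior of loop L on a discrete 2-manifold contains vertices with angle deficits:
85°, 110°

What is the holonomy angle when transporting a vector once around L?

Holonomy = total enclosed curvature = 85° + 110° = 195°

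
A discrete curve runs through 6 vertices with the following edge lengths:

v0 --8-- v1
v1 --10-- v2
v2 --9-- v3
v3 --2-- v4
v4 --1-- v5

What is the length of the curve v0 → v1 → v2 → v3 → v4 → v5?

Arc length = 8 + 10 + 9 + 2 + 1 = 30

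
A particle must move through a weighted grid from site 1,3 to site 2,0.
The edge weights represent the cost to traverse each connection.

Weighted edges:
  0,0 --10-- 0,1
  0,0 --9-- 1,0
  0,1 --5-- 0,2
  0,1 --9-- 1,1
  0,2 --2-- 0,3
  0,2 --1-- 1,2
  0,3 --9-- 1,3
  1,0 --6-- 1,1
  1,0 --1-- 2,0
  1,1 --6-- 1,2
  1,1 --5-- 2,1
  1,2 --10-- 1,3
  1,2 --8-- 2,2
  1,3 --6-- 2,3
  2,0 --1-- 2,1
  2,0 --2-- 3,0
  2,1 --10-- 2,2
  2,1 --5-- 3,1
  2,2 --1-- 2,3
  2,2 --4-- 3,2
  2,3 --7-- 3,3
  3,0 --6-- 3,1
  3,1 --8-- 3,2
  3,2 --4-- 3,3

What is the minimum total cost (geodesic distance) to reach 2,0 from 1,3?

Shortest path: 1,3 → 2,3 → 2,2 → 2,1 → 2,0, total weight = 18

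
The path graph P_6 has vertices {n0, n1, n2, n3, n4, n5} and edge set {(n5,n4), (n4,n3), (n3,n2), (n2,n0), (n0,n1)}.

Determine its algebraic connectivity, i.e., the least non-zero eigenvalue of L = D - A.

The path graph P_n has Laplacian eigenvalues λ_k = 2 − 2cos(kπ/n), k = 0, 1, …, n−1. Here n = 6:
k=0: 2 − 2cos(0) = 0.0; k=1: 2 − 2cos(π/6) = 0.2679; k=2: 2 − 2cos(π/3) = 1.0; k=3: 2 − 2cos(π/2) = 2.0; k=4: 2 − 2cos(2π/3) = 3.0; k=5: 2 − 2cos(5π/6) = 3.7321.
Laplacian eigenvalues: [0.0, 0.2679, 1.0, 2.0, 3.0, 3.7321]. Algebraic connectivity (smallest non-zero eigenvalue) = 0.2679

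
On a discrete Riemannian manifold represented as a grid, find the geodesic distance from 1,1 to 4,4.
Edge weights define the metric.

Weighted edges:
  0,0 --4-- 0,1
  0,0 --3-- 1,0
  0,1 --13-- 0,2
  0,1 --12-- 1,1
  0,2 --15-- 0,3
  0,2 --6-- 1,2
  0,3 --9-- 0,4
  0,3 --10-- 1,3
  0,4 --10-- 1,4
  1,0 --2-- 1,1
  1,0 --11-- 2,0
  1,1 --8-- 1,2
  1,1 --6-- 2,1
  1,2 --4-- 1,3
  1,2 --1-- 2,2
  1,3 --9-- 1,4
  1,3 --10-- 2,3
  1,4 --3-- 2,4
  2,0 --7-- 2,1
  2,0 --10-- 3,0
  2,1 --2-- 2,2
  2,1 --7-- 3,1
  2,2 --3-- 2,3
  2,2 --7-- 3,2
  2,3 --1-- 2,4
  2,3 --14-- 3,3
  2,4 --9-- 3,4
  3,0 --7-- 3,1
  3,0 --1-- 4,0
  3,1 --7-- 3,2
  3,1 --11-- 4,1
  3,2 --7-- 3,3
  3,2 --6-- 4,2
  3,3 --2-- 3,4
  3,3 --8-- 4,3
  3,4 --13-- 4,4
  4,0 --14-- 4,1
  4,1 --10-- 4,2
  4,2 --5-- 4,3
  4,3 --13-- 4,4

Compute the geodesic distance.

Shortest path: 1,1 → 2,1 → 2,2 → 2,3 → 2,4 → 3,4 → 4,4, total weight = 34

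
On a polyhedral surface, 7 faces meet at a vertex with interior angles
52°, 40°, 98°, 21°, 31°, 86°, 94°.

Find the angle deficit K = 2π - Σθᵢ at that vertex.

Sum of angles = 422°. K = 360° - 422° = -62° = -31π/90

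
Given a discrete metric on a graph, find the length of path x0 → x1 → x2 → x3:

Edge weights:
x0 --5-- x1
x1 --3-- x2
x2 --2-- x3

Arc length = 5 + 3 + 2 = 10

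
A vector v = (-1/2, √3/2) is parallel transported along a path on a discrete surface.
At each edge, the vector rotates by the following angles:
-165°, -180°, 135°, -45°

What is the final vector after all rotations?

Total rotation: (-165°) + (-180°) + 135° + (-45°) = -255° ≡ 105° (mod 360°). Final vector: (-0.7071, -0.7071)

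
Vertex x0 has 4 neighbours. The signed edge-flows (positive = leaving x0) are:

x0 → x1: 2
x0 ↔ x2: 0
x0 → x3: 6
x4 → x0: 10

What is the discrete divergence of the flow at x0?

Divergence = sum of outgoing flows = 2 + 0 + 6 + (-10) = -2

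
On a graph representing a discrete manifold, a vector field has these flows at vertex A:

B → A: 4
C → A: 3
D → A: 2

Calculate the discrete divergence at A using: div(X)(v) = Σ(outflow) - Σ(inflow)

Divergence = sum of outgoing flows = (-4) + (-3) + (-2) = -9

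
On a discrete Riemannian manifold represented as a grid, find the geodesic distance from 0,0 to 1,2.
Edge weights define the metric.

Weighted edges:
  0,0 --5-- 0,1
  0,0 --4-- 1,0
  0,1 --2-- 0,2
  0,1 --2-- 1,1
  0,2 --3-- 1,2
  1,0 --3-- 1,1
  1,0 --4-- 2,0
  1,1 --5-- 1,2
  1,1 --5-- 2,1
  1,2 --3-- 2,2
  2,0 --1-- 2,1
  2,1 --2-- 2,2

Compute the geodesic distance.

Shortest path: 0,0 → 0,1 → 0,2 → 1,2, total weight = 10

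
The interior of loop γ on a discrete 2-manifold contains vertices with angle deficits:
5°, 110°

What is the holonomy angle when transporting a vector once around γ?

Holonomy = total enclosed curvature = 5° + 110° = 115°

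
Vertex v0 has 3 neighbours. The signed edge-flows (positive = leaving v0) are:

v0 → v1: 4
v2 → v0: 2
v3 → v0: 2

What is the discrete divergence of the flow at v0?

Divergence = sum of outgoing flows = 4 + (-2) + (-2) = 0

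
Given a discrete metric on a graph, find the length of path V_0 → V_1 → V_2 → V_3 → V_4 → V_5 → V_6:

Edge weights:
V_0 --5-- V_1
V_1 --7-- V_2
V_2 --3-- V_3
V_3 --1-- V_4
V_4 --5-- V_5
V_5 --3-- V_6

Arc length = 5 + 7 + 3 + 1 + 5 + 3 = 24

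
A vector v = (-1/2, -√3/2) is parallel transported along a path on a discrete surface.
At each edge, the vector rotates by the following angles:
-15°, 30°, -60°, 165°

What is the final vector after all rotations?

Total rotation: (-15°) + 30° + (-60°) + 165° = 120°. Final vector: (1, 0)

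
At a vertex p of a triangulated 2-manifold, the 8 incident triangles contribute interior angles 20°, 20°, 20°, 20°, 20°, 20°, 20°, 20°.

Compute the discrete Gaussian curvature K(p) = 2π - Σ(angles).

Sum of angles = 160°. K = 360° - 160° = 200°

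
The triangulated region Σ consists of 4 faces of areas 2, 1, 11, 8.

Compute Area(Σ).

2 + 1 + 11 + 8 = 22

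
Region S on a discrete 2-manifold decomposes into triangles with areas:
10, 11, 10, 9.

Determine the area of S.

10 + 11 + 10 + 9 = 40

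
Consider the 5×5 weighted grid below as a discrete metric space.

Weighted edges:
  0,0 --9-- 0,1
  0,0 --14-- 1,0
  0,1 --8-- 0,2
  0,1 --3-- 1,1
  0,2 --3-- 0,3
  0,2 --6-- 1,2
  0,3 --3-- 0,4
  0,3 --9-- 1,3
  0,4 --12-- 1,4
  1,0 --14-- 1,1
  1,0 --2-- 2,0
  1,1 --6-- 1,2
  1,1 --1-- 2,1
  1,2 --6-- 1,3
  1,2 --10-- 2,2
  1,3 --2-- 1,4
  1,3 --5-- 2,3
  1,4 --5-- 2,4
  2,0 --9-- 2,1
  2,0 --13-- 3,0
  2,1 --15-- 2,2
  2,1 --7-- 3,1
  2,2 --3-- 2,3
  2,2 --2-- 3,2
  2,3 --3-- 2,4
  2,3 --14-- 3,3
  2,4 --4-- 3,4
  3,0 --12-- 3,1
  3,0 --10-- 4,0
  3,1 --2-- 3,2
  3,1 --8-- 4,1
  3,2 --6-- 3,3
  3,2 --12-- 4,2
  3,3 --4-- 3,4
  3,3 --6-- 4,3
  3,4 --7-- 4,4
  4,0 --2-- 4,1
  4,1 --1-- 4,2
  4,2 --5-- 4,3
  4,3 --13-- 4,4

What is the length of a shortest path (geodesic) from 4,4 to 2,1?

Shortest path: 4,4 → 3,4 → 3,3 → 3,2 → 3,1 → 2,1, total weight = 26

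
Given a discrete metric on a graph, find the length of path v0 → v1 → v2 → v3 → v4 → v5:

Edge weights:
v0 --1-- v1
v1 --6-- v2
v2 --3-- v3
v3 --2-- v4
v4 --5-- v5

Arc length = 1 + 6 + 3 + 2 + 5 = 17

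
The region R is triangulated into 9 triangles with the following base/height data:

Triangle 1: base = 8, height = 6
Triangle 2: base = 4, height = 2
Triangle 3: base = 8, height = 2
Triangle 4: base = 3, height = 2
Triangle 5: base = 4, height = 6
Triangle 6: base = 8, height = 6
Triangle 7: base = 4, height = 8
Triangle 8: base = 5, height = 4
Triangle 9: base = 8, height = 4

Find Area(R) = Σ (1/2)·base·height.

(1/2)×8×6 + (1/2)×4×2 + (1/2)×8×2 + (1/2)×3×2 + (1/2)×4×6 + (1/2)×8×6 + (1/2)×4×8 + (1/2)×5×4 + (1/2)×8×4 = 117.0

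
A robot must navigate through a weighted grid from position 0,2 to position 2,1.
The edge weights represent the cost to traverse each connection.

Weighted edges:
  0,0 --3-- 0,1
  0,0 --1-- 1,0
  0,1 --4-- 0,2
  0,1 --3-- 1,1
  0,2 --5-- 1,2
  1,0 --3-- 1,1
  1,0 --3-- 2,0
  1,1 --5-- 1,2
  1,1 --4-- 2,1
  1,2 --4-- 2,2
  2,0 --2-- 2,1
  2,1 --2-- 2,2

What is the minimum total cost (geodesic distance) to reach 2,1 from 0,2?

Shortest path: 0,2 → 0,1 → 1,1 → 2,1, total weight = 11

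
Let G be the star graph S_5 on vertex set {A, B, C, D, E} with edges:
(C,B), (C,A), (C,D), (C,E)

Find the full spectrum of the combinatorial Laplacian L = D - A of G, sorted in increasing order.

The star S_5 is the complete bipartite graph K_{1,4} (one hub of degree 4, 4 leaves of degree 1). The Laplacian spectrum of K_{p,q} is 0, p (multiplicity q−1), q (multiplicity p−1), p+q. With p = 1, q = 4: 0 once, 1 with multiplicity 3, and 5 once. (Check: trace L = sum of degrees = 8 = 3·1 + 5.)
Laplacian eigenvalues (increasing order): [0.0, 1.0, 1.0, 1.0, 5.0]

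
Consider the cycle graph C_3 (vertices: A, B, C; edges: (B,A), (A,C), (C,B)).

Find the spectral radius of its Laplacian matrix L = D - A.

The cycle graph C_n has Laplacian eigenvalues λ_k = 2 − 2cos(2πk/n), k = 0, 1, …, n−1. Here n = 3:
k=0: 2 − 2cos(0) = 0.0; k=1: 2 − 2cos(2π/3) = 3.0; k=2: 2 − 2cos(4π/3) = 3.0.
Laplacian eigenvalues: [0.0, 3.0, 3.0]. Largest eigenvalue (spectral radius) = 3.0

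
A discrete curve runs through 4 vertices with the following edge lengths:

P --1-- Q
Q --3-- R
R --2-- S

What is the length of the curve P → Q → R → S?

Arc length = 1 + 3 + 2 = 6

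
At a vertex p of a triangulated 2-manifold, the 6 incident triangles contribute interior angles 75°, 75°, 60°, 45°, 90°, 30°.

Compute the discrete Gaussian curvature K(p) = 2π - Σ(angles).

Sum of angles = 375°. K = 360° - 375° = -15°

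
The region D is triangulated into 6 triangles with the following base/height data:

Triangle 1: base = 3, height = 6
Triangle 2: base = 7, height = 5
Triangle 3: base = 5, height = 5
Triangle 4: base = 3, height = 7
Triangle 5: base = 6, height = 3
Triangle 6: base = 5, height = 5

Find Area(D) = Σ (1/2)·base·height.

(1/2)×3×6 + (1/2)×7×5 + (1/2)×5×5 + (1/2)×3×7 + (1/2)×6×3 + (1/2)×5×5 = 71.0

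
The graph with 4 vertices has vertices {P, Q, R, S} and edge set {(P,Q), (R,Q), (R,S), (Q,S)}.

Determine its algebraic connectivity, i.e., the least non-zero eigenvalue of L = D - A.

Degrees: deg(P) = 1, deg(Q) = 3, deg(R) = 2, deg(S) = 2.
L = D − A with rows/columns ordered (P, Q, R, S):
  [ 1, -1,  0,  0]
  [-1,  3, -1, -1]
  [ 0, -1,  2, -1]
  [ 0, -1, -1,  2]
Characteristic polynomial: det(λI − L) = λ(λ − 1)(λ − 3)(λ − 4).
Roots: λ = 0; (λ − 1) = 0 ⇒ λ = 1; (λ − 3) = 0 ⇒ λ = 3; (λ − 4) = 0 ⇒ λ = 4.
(Check: the roots sum (with multiplicity) to 8, matching trace L = Σdeg = 2·4 = 8.)
Laplacian eigenvalues: [0.0, 1.0, 3.0, 4.0]. Algebraic connectivity (smallest non-zero eigenvalue) = 1.0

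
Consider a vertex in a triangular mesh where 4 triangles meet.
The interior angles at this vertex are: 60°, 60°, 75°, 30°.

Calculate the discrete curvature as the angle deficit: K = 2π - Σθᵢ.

Sum of angles = 225°. K = 360° - 225° = 135° = 3π/4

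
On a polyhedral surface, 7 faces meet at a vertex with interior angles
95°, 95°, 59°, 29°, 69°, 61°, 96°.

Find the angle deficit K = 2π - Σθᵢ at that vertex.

Sum of angles = 504°. K = 360° - 504° = -144° = -4π/5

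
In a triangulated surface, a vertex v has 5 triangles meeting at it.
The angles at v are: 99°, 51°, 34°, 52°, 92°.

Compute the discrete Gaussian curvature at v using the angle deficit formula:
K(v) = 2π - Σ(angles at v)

Sum of angles = 328°. K = 360° - 328° = 32° = 8π/45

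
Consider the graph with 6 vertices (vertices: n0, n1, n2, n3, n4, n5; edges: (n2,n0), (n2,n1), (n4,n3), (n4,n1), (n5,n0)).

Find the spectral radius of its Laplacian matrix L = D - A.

Degrees: deg(n0) = 2, deg(n1) = 2, deg(n2) = 2, deg(n3) = 1, deg(n4) = 2, deg(n5) = 1.
L = D − A with rows/columns ordered (n0, n1, n2, n3, n4, n5):
  [ 2,  0, -1,  0,  0, -1]
  [ 0,  2, -1,  0, -1,  0]
  [-1, -1,  2,  0,  0,  0]
  [ 0,  0,  0,  1, -1,  0]
  [ 0, -1,  0, -1,  2,  0]
  [-1,  0,  0,  0,  0,  1]
Characteristic polynomial: det(λI − L) = λ(λ² − 4λ + 1)(λ − 1)(λ − 2)(λ − 3).
Roots: λ = 0; (λ² − 4λ + 1) = 0 ⇒ λ = 2 ± √3 ≈ 0.2679, 3.7321; (λ − 1) = 0 ⇒ λ = 1; (λ − 2) = 0 ⇒ λ = 2; (λ − 3) = 0 ⇒ λ = 3.
(Check: the roots sum (with multiplicity) to 10, matching trace L = Σdeg = 2·5 = 10.)
Laplacian eigenvalues: [0.0, 0.2679, 1.0, 2.0, 3.0, 3.7321]. Largest eigenvalue (spectral radius) = 3.7321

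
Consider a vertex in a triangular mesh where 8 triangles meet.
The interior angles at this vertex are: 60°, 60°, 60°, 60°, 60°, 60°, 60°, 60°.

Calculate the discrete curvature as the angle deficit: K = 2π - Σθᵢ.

Sum of angles = 480°. K = 360° - 480° = -120° = -2π/3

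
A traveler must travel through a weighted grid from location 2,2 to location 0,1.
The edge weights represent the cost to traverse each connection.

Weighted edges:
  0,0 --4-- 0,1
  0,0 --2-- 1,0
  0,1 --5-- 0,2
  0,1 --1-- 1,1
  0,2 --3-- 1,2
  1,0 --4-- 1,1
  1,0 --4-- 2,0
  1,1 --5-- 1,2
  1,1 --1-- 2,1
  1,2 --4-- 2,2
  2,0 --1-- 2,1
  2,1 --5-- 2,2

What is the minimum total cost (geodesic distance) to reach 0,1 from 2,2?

Shortest path: 2,2 → 2,1 → 1,1 → 0,1, total weight = 7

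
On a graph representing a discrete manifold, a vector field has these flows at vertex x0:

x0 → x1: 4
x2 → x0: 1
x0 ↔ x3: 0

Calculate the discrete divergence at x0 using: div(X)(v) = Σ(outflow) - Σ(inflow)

Divergence = sum of outgoing flows = 4 + (-1) + 0 = 3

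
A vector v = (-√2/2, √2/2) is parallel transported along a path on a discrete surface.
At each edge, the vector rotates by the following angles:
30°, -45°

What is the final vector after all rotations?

Total rotation: 30° + (-45°) = -15°. Final vector: (-0.5000, 0.8660)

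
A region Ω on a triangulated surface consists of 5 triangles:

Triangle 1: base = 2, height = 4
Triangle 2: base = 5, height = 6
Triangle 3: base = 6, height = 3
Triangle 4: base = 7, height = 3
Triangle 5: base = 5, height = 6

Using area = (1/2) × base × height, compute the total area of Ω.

(1/2)×2×4 + (1/2)×5×6 + (1/2)×6×3 + (1/2)×7×3 + (1/2)×5×6 = 53.5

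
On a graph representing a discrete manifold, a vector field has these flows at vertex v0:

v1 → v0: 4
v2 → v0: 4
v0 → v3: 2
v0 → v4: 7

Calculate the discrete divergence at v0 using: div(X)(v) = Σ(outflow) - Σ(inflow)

Divergence = sum of outgoing flows = (-4) + (-4) + 2 + 7 = 1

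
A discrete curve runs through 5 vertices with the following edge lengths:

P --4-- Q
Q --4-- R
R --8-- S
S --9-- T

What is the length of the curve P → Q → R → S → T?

Arc length = 4 + 4 + 8 + 9 = 25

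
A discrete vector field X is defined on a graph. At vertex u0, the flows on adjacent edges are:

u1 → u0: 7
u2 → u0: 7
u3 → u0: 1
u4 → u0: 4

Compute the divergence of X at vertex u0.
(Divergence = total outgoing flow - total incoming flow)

Divergence = sum of outgoing flows = (-7) + (-7) + (-1) + (-4) = -19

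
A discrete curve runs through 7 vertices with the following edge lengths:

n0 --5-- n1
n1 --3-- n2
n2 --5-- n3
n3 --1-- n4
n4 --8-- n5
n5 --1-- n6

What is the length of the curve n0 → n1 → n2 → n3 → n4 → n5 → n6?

Arc length = 5 + 3 + 5 + 1 + 8 + 1 = 23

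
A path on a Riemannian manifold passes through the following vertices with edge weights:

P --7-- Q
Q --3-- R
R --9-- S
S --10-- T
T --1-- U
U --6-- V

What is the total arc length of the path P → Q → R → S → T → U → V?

Arc length = 7 + 3 + 9 + 10 + 1 + 6 = 36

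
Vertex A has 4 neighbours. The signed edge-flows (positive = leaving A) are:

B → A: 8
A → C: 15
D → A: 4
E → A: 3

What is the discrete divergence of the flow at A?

Divergence = sum of outgoing flows = (-8) + 15 + (-4) + (-3) = 0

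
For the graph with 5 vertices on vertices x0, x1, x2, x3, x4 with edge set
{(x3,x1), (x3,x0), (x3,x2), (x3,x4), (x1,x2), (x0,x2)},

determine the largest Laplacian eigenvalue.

Degrees: deg(x0) = 2, deg(x1) = 2, deg(x2) = 3, deg(x3) = 4, deg(x4) = 1.
L = D − A with rows/columns ordered (x0, x1, x2, x3, x4):
  [ 2,  0, -1, -1,  0]
  [ 0,  2, -1, -1,  0]
  [-1, -1,  3, -1,  0]
  [-1, -1, -1,  4, -1]
  [ 0,  0,  0, -1,  1]
Characteristic polynomial: det(λI − L) = λ(λ − 1)(λ − 2)(λ − 4)(λ − 5).
Roots: λ = 0; (λ − 1) = 0 ⇒ λ = 1; (λ − 2) = 0 ⇒ λ = 2; (λ − 4) = 0 ⇒ λ = 4; (λ − 5) = 0 ⇒ λ = 5.
(Check: the roots sum (with multiplicity) to 12, matching trace L = Σdeg = 2·6 = 12.)
Laplacian eigenvalues: [0.0, 1.0, 2.0, 4.0, 5.0]. Largest eigenvalue (spectral radius) = 5.0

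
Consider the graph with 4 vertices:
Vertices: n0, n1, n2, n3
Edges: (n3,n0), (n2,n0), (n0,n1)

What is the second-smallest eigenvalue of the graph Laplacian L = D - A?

Degrees: deg(n0) = 3, deg(n1) = 1, deg(n2) = 1, deg(n3) = 1.
L = D − A with rows/columns ordered (n0, n1, n2, n3):
  [ 3, -1, -1, -1]
  [-1,  1,  0,  0]
  [-1,  0,  1,  0]
  [-1,  0,  0,  1]
Characteristic polynomial: det(λI − L) = λ(λ − 1)²(λ − 4).
Roots: λ = 0; (λ − 1) = 0 ⇒ λ = 1 (multiplicity 2); (λ − 4) = 0 ⇒ λ = 4.
(Check: the roots sum (with multiplicity) to 6, matching trace L = Σdeg = 2·3 = 6.)
Laplacian eigenvalues: [0.0, 1.0, 1.0, 4.0]. Algebraic connectivity (smallest non-zero eigenvalue) = 1.0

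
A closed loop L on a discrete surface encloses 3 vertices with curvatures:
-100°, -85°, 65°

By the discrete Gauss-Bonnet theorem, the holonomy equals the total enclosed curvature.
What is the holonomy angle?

Holonomy = total enclosed curvature = (-100°) + (-85°) + 65° = -120°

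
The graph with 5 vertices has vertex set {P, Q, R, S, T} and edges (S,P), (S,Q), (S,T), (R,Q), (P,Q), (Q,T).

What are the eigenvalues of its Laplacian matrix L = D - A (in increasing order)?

Degrees: deg(P) = 2, deg(Q) = 4, deg(R) = 1, deg(S) = 3, deg(T) = 2.
L = D − A with rows/columns ordered (P, Q, R, S, T):
  [ 2, -1,  0, -1,  0]
  [-1,  4, -1, -1, -1]
  [ 0, -1,  1,  0,  0]
  [-1, -1,  0,  3, -1]
  [ 0, -1,  0, -1,  2]
Characteristic polynomial: det(λI − L) = λ(λ − 1)(λ − 2)(λ − 4)(λ − 5).
Roots: λ = 0; (λ − 1) = 0 ⇒ λ = 1; (λ − 2) = 0 ⇒ λ = 2; (λ − 4) = 0 ⇒ λ = 4; (λ − 5) = 0 ⇒ λ = 5.
(Check: the roots sum (with multiplicity) to 12, matching trace L = Σdeg = 2·6 = 12.)
Laplacian eigenvalues (increasing order): [0.0, 1.0, 2.0, 4.0, 5.0]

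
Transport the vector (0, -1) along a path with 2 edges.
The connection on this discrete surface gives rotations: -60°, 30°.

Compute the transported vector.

Total rotation: (-60°) + 30° = -30°. Final vector: (-0.5000, -0.8660)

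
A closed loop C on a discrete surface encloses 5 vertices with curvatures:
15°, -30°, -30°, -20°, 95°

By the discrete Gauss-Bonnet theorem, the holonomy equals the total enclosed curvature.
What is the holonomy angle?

Holonomy = total enclosed curvature = 15° + (-30°) + (-30°) + (-20°) + 95° = 30°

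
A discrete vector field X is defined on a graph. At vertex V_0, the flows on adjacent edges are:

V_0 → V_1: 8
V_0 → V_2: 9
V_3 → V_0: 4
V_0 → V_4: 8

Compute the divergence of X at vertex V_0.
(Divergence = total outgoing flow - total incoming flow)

Divergence = sum of outgoing flows = 8 + 9 + (-4) + 8 = 21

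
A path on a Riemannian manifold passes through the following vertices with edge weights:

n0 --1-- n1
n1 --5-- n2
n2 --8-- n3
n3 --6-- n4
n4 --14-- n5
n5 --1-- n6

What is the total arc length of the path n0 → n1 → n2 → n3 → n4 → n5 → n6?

Arc length = 1 + 5 + 8 + 6 + 14 + 1 = 35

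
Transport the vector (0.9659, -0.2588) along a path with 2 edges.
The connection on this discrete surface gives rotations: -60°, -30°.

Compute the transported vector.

Total rotation: (-60°) + (-30°) = -90°. Final vector: (-0.2588, -0.9659)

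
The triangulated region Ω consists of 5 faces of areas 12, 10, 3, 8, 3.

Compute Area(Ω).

12 + 10 + 3 + 8 + 3 = 36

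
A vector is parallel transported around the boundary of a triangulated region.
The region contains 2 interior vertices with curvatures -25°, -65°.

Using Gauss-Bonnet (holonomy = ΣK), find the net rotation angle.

Holonomy = total enclosed curvature = (-25°) + (-65°) = -90°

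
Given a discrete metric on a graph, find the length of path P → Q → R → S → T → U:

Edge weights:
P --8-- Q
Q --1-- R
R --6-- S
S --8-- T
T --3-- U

Arc length = 8 + 1 + 6 + 8 + 3 = 26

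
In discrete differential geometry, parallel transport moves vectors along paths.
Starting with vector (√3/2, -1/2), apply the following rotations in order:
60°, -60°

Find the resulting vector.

Total rotation: 60° + (-60°) = 0°. Final vector: (0.8660, -0.5000)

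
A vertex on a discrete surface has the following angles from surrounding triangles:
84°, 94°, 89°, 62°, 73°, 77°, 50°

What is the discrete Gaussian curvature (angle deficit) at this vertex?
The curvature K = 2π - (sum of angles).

Sum of angles = 529°. K = 360° - 529° = -169° = -169π/180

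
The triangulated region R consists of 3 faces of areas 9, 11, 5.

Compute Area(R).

9 + 11 + 5 = 25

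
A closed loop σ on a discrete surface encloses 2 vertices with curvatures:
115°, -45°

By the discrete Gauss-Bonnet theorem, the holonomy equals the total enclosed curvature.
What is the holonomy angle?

Holonomy = total enclosed curvature = 115° + (-45°) = 70°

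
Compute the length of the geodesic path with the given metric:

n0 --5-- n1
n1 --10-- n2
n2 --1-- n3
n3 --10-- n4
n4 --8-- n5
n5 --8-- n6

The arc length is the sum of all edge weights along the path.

Arc length = 5 + 10 + 1 + 10 + 8 + 8 = 42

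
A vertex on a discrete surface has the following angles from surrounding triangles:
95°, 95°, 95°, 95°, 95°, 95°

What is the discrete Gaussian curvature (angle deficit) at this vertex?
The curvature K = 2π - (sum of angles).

Sum of angles = 570°. K = 360° - 570° = -210°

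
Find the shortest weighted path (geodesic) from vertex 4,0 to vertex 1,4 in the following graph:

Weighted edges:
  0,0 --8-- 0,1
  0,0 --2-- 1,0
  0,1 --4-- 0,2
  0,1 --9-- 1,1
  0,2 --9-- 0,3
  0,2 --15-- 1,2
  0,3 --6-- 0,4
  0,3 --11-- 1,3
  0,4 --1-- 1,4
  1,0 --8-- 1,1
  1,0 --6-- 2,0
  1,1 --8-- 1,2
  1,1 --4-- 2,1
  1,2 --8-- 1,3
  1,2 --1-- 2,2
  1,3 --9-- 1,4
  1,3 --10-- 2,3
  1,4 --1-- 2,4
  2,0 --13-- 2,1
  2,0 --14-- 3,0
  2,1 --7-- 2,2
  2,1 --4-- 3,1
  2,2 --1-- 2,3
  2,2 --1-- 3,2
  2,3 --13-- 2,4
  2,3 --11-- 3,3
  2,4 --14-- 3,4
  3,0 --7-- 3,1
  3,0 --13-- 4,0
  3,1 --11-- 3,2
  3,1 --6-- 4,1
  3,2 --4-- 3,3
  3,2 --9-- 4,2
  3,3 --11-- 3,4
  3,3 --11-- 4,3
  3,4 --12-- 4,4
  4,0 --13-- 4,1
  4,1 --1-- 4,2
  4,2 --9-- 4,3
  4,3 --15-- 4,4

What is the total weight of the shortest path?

Shortest path: 4,0 → 4,1 → 4,2 → 3,2 → 2,2 → 2,3 → 2,4 → 1,4, total weight = 39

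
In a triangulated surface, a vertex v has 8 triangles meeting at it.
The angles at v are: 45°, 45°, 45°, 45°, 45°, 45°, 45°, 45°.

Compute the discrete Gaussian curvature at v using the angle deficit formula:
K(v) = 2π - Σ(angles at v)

Sum of angles = 360°. K = 360° - 360° = 0°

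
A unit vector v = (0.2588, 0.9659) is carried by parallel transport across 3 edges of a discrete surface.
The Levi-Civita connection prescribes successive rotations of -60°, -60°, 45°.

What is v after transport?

Total rotation: (-60°) + (-60°) + 45° = -75°. Final vector: (1, 0)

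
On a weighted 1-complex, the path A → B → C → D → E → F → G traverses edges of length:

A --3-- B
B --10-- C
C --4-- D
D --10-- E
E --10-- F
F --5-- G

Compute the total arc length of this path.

Arc length = 3 + 10 + 4 + 10 + 10 + 5 = 42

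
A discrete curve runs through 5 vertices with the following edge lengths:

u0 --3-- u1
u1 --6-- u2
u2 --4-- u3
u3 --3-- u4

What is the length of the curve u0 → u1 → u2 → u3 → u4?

Arc length = 3 + 6 + 4 + 3 = 16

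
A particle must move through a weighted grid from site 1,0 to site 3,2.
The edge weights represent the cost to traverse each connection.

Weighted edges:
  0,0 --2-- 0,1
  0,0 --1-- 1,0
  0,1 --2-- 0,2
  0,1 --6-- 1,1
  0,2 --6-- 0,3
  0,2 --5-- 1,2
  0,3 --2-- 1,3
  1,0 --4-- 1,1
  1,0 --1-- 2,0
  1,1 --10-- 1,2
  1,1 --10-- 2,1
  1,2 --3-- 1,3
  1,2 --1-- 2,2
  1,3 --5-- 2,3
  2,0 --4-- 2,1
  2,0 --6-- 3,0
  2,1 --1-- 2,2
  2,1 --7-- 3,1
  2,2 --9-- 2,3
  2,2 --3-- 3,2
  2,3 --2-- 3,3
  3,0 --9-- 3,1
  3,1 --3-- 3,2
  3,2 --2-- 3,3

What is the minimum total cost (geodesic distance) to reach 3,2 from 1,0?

Shortest path: 1,0 → 2,0 → 2,1 → 2,2 → 3,2, total weight = 9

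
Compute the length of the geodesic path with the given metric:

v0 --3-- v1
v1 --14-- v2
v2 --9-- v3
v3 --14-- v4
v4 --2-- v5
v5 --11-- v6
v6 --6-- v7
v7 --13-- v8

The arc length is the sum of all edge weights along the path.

Arc length = 3 + 14 + 9 + 14 + 2 + 11 + 6 + 13 = 72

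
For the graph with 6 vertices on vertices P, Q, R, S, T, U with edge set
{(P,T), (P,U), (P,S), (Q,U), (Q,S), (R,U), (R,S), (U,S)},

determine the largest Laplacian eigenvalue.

Degrees: deg(P) = 3, deg(Q) = 2, deg(R) = 2, deg(S) = 4, deg(T) = 1, deg(U) = 4.
L = D − A with rows/columns ordered (P, Q, R, S, T, U):
  [ 3,  0,  0, -1, -1, -1]
  [ 0,  2,  0, -1,  0, -1]
  [ 0,  0,  2, -1,  0, -1]
  [-1, -1, -1,  4,  0, -1]
  [-1,  0,  0,  0,  1,  0]
  [-1, -1, -1, -1,  0,  4]
Characteristic polynomial: det(λI − L) = λ(λ² − 6λ + 4)(λ − 2)(λ − 3)(λ − 5).
Roots: λ = 0; (λ² − 6λ + 4) = 0 ⇒ λ = 3 ± √5 ≈ 0.7639, 5.2361; (λ − 2) = 0 ⇒ λ = 2; (λ − 3) = 0 ⇒ λ = 3; (λ − 5) = 0 ⇒ λ = 5.
(Check: the roots sum (with multiplicity) to 16, matching trace L = Σdeg = 2·8 = 16.)
Laplacian eigenvalues: [0.0, 0.7639, 2.0, 3.0, 5.0, 5.2361]. Largest eigenvalue (spectral radius) = 5.2361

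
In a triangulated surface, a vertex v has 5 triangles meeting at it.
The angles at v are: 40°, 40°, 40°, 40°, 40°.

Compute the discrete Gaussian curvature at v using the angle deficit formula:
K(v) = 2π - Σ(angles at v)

Sum of angles = 200°. K = 360° - 200° = 160° = 8π/9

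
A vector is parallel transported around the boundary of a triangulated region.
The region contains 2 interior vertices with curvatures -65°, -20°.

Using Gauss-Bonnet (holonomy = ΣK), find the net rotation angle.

Holonomy = total enclosed curvature = (-65°) + (-20°) = -85°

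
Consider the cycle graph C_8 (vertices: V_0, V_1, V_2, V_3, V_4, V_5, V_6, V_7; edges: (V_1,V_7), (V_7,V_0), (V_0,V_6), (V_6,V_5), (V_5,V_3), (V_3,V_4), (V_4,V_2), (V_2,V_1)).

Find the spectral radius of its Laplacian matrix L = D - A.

The cycle graph C_n has Laplacian eigenvalues λ_k = 2 − 2cos(2πk/n), k = 0, 1, …, n−1. Here n = 8:
k=0: 2 − 2cos(0) = 0.0; k=1: 2 − 2cos(π/4) = 0.5858; k=2: 2 − 2cos(π/2) = 2.0; k=3: 2 − 2cos(3π/4) = 3.4142; k=4: 2 − 2cos(π) = 4.0; k=5: 2 − 2cos(5π/4) = 3.4142; k=6: 2 − 2cos(3π/2) = 2.0; k=7: 2 − 2cos(7π/4) = 0.5858.
Laplacian eigenvalues: [0.0, 0.5858, 0.5858, 2.0, 2.0, 3.4142, 3.4142, 4.0]. Largest eigenvalue (spectral radius) = 4.0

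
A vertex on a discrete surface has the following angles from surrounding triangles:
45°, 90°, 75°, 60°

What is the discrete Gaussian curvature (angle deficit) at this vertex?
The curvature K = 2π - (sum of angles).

Sum of angles = 270°. K = 360° - 270° = 90° = π/2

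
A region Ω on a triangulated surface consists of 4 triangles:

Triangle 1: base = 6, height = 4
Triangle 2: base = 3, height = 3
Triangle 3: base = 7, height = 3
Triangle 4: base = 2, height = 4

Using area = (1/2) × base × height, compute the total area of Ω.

(1/2)×6×4 + (1/2)×3×3 + (1/2)×7×3 + (1/2)×2×4 = 31.0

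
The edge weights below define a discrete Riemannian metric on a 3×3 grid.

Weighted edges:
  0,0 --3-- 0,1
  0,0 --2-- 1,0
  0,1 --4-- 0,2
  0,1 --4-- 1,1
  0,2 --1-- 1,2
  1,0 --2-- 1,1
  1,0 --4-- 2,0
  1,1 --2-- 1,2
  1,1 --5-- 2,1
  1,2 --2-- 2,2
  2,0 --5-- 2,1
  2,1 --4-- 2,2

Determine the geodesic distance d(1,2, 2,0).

Shortest path: 1,2 → 1,1 → 1,0 → 2,0, total weight = 8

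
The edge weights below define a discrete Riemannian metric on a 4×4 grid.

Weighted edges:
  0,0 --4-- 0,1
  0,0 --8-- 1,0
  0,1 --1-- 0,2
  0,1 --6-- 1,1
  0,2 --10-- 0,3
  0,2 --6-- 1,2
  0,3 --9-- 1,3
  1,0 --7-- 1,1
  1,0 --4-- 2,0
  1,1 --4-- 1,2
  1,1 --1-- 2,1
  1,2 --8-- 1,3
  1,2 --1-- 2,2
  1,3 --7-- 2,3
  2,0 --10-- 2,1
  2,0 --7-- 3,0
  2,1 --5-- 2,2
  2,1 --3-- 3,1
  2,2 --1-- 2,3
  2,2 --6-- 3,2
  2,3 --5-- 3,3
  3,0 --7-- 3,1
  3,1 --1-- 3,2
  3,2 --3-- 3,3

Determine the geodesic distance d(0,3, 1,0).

Shortest path: 0,3 → 0,2 → 0,1 → 0,0 → 1,0, total weight = 23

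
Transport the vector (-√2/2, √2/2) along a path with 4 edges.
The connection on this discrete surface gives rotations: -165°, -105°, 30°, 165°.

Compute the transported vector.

Total rotation: (-165°) + (-105°) + 30° + 165° = -75°. Final vector: (0.5000, 0.8660)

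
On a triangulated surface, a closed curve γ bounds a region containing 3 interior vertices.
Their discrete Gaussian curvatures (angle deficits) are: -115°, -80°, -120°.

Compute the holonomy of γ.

Holonomy = total enclosed curvature = (-115°) + (-80°) + (-120°) = -315°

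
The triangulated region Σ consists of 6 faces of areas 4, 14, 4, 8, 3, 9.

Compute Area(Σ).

4 + 14 + 4 + 8 + 3 + 9 = 42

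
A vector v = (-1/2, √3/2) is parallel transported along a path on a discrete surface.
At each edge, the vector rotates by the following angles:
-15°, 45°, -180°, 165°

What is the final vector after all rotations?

Total rotation: (-15°) + 45° + (-180°) + 165° = 15°. Final vector: (-0.7071, 0.7071)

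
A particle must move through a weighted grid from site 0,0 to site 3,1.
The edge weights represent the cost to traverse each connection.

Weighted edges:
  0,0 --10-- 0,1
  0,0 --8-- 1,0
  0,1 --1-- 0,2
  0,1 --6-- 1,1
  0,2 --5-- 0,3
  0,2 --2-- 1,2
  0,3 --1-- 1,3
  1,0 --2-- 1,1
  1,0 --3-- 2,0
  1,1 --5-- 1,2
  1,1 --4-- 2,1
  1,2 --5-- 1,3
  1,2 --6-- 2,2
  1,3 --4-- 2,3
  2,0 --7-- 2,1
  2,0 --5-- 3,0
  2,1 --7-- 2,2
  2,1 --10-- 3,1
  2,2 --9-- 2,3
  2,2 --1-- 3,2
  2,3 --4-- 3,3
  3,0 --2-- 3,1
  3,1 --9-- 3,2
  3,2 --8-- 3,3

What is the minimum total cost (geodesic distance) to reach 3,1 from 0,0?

Shortest path: 0,0 → 1,0 → 2,0 → 3,0 → 3,1, total weight = 18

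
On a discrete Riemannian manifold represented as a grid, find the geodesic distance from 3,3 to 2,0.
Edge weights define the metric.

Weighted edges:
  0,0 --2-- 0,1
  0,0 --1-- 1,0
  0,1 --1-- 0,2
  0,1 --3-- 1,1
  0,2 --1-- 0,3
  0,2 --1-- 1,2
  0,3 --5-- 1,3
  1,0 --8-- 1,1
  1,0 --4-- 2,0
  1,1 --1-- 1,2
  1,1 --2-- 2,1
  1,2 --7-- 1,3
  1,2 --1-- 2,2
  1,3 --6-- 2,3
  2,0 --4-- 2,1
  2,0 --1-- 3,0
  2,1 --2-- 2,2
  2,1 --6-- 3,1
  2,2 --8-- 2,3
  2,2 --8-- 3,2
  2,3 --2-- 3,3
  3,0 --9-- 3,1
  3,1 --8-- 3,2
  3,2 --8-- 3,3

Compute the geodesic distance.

Shortest path: 3,3 → 2,3 → 2,2 → 2,1 → 2,0, total weight = 16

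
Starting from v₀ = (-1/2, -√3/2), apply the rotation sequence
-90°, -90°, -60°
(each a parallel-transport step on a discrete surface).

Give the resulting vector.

Total rotation: (-90°) + (-90°) + (-60°) = -240° ≡ 120° (mod 360°). Final vector: (1, 0)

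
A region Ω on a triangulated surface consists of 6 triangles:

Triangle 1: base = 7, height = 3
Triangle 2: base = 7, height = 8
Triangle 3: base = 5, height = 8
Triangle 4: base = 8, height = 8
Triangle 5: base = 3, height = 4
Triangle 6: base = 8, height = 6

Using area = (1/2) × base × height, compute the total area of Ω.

(1/2)×7×3 + (1/2)×7×8 + (1/2)×5×8 + (1/2)×8×8 + (1/2)×3×4 + (1/2)×8×6 = 120.5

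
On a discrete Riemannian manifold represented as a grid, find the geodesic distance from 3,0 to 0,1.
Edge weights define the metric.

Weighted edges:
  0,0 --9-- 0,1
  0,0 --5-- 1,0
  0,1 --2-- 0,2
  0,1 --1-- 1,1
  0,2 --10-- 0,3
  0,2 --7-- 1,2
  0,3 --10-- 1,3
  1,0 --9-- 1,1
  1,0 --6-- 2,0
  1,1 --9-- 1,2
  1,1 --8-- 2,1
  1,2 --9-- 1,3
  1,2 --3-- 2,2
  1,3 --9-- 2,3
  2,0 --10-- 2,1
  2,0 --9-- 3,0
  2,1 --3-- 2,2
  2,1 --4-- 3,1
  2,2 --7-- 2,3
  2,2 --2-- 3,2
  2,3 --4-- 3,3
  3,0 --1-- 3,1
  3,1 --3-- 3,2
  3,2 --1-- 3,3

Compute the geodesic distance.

Shortest path: 3,0 → 3,1 → 2,1 → 1,1 → 0,1, total weight = 14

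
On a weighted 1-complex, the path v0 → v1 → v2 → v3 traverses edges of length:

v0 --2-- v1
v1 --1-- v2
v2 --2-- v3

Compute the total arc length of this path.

Arc length = 2 + 1 + 2 = 5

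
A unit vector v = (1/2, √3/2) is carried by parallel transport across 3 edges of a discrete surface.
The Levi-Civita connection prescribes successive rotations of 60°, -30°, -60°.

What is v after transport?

Total rotation: 60° + (-30°) + (-60°) = -30°. Final vector: (0.8660, 0.5000)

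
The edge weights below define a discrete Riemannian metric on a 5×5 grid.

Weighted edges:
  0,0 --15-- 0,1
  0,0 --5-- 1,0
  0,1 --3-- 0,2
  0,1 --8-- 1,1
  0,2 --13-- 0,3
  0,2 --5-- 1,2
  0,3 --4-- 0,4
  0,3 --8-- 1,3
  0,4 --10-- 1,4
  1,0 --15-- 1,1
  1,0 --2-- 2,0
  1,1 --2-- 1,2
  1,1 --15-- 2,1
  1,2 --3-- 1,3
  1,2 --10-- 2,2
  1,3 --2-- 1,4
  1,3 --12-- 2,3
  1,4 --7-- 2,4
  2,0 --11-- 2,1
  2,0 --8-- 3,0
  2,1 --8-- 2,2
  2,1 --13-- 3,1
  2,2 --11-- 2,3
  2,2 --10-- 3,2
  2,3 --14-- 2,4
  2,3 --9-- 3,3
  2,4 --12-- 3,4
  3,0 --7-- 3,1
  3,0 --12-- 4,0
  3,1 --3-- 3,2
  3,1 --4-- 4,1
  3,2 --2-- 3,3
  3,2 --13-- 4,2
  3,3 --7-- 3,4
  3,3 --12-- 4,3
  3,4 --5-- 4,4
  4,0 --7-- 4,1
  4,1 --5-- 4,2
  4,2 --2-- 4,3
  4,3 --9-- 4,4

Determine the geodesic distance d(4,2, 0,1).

Shortest path: 4,2 → 4,1 → 3,1 → 3,2 → 2,2 → 1,2 → 0,2 → 0,1, total weight = 40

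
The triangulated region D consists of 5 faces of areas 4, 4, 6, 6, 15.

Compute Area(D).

4 + 4 + 6 + 6 + 15 = 35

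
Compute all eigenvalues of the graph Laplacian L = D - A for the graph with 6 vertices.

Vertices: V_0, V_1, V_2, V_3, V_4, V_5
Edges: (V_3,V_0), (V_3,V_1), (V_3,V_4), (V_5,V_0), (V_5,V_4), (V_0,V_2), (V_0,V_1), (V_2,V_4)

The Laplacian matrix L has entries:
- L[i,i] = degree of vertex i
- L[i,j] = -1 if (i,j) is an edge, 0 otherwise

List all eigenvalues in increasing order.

Degrees: deg(V_0) = 4, deg(V_1) = 2, deg(V_2) = 2, deg(V_3) = 3, deg(V_4) = 3, deg(V_5) = 2.
L = D − A with rows/columns ordered (V_0, V_1, V_2, V_3, V_4, V_5):
  [ 4, -1, -1, -1,  0, -1]
  [-1,  2,  0, -1,  0,  0]
  [-1,  0,  2,  0, -1,  0]
  [-1, -1,  0,  3, -1,  0]
  [ 0,  0, -1, -1,  3, -1]
  [-1,  0,  0,  0, -1,  2]
Characteristic polynomial: det(λI − L) = λ(λ² − 7λ + 8)(λ − 2)(λ − 3)(λ − 4).
Roots: λ = 0; (λ² − 7λ + 8) = 0 ⇒ λ = (7 ± √17)/2 ≈ 1.4384, 5.5616; (λ − 2) = 0 ⇒ λ = 2; (λ − 3) = 0 ⇒ λ = 3; (λ − 4) = 0 ⇒ λ = 4.
(Check: the roots sum (with multiplicity) to 16, matching trace L = Σdeg = 2·8 = 16.)
Laplacian eigenvalues (increasing order): [0.0, 1.4384, 2.0, 3.0, 4.0, 5.5616]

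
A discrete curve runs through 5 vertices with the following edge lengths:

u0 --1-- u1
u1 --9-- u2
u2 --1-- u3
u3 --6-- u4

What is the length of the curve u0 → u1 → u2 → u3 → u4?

Arc length = 1 + 9 + 1 + 6 = 17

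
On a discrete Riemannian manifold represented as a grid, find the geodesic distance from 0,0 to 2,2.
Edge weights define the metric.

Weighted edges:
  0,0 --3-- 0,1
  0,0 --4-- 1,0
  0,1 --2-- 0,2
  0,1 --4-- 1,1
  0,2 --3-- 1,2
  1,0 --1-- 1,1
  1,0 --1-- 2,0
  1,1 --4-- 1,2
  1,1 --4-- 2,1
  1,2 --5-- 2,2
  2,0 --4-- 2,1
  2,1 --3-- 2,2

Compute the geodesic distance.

Shortest path: 0,0 → 1,0 → 1,1 → 2,1 → 2,2, total weight = 12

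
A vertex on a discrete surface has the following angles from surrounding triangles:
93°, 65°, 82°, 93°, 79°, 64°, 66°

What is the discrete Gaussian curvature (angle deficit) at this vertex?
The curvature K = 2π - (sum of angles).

Sum of angles = 542°. K = 360° - 542° = -182° = -91π/90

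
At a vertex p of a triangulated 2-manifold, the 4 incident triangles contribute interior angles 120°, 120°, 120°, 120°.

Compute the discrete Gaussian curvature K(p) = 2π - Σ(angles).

Sum of angles = 480°. K = 360° - 480° = -120°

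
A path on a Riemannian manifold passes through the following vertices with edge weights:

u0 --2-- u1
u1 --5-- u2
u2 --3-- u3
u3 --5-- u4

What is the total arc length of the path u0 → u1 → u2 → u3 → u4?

Arc length = 2 + 5 + 3 + 5 = 15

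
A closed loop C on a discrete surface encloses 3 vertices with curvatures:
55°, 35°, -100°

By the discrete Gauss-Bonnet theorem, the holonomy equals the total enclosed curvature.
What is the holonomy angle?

Holonomy = total enclosed curvature = 55° + 35° + (-100°) = -10°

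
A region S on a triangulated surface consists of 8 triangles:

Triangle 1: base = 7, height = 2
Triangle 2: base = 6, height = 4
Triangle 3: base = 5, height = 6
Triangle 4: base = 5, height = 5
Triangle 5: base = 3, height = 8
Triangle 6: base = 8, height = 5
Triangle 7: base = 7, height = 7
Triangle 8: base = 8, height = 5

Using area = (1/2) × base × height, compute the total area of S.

(1/2)×7×2 + (1/2)×6×4 + (1/2)×5×6 + (1/2)×5×5 + (1/2)×3×8 + (1/2)×8×5 + (1/2)×7×7 + (1/2)×8×5 = 123.0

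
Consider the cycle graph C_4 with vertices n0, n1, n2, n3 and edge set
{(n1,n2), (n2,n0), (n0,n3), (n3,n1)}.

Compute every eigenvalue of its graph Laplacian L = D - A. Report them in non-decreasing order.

The cycle graph C_n has Laplacian eigenvalues λ_k = 2 − 2cos(2πk/n), k = 0, 1, …, n−1. Here n = 4:
k=0: 2 − 2cos(0) = 0.0; k=1: 2 − 2cos(π/2) = 2.0; k=2: 2 − 2cos(π) = 4.0; k=3: 2 − 2cos(3π/2) = 2.0.
Laplacian eigenvalues (increasing order): [0.0, 2.0, 2.0, 4.0]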